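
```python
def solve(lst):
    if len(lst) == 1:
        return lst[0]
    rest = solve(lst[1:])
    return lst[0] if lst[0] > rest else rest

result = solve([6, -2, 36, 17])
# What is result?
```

Recursive max over [6, -2, 36, 17] = 36

Answer: 36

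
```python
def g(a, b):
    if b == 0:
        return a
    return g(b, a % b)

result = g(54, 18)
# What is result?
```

g(54, 18) -> g(18, 0) -> 18

Answer: 18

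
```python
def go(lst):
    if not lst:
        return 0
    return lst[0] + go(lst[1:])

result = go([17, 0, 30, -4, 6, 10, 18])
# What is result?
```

17 + 0 + 30 + (-4) + 6 + 10 + 18 + 0 = 77

Answer: 77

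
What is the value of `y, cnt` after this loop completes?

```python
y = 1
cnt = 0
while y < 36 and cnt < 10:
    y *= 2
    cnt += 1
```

Double until >= 36 or 10 iterations
`y, cnt` takes the values: (1, 0) → (2, 0) → (2, 1) → (4, 1) → (4, 2) → (8, 2) → (8, 3) → (16, 3) → (16, 4) → (32, 4) → (32, 5) → (64, 5) → (64, 6)

Answer: 64, 6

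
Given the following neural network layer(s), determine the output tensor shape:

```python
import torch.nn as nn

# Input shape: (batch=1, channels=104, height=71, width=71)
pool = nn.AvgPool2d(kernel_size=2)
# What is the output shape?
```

Input: (1, 104, 71, 71) -> Output: (1, 104, 35, 35)

Answer: (1, 104, 35, 35)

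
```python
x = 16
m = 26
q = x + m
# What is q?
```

Trace:
`x = 16` → x = 16
`m = 26` → m = 26
`q = x + m` → q = 42
So q = 42

Answer: 42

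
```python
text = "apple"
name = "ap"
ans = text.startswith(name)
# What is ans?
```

Trace:
`text = "apple"` → text = 'apple'
`name = "ap"` → name = 'ap'
`ans = text.startswith(name)` → ans = True
So ans = True

Answer: True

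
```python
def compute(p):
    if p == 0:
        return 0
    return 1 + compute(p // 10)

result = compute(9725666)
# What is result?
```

Count of digits of 9725666: 7

Answer: 7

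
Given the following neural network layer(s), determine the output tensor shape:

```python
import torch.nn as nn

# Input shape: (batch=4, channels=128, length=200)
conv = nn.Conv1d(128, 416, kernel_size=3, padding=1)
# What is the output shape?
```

Input: (4, 128, 200) -> Output: (4, 416, 200)

Answer: (4, 416, 200)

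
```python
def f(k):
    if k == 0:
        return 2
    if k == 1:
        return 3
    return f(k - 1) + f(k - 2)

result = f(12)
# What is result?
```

Build up from base cases: f(0)=2, f(1)=3, f(2)=5, f(3)=8, f(4)=13, f(5)=21, f(6)=34, ..., f(12)=610

Answer: 610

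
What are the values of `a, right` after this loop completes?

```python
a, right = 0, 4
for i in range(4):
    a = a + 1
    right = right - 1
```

a goes 0→4, right goes 4→0
`a, right` takes the values: (0, 4) → (1, 4) → (1, 3) → (2, 3) → (2, 2) → (3, 2) → (3, 1) → (4, 1) → (4, 0)

Answer: 4, 0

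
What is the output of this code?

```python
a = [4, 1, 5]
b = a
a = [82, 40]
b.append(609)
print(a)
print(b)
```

Key concept: rebinding vs mutation: a is rebound to a new list, b still points at the original.
Step by step:
`a = [4, 1, 5]` → a = [4, 1, 5]
`b = a` → b = [4, 1, 5] (same object as a)
`a = [82, 40]` → a = [82, 40]
`b.append(609)` → b = [4, 1, 5, 609]
`print(a)` → prints [82, 40]
`print(b)` → prints [4, 1, 5, 609]

Answer:
[82, 40]
[4, 1, 5, 609]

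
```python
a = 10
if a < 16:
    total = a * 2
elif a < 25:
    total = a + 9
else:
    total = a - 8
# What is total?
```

Trace:
`a = 10` → a = 10
`if a < 16: ...` → a < 16 is True → total = 20
So total = 20

Answer: 20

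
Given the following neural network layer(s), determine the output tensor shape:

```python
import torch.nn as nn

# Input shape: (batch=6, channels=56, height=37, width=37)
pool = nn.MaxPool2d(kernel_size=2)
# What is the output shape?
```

Input: (6, 56, 37, 37) -> Output: (6, 56, 18, 18)

Answer: (6, 56, 18, 18)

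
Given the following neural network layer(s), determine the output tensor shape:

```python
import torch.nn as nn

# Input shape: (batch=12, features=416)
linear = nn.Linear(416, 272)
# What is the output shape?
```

Input: (12, 416) -> Output: (12, 272)

Answer: (12, 272)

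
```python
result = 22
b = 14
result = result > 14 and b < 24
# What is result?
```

Trace:
`result = 22` → result = 22
`b = 14` → b = 14
`result = result > 14 and b < 24` → result = True
So result = True

Answer: True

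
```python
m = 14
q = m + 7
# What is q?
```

Trace:
`m = 14` → m = 14
`q = m + 7` → q = 21
So q = 21

Answer: 21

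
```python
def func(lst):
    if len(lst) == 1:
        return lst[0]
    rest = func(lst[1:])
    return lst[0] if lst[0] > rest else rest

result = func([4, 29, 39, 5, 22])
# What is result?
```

Recursive max over [4, 29, 39, 5, 22] = 39

Answer: 39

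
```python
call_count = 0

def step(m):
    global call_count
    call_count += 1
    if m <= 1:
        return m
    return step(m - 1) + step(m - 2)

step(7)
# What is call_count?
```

Calls(m) = 1 + Calls(m-1) + Calls(m-2); Calls(0)=Calls(1)=1. For m=7 this gives 41.

Answer: 41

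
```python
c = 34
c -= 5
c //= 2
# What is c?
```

Trace:
`c = 34` → c = 34
`c -= 5` → c = 29
`c //= 2` → c = 14
So c = 14

Answer: 14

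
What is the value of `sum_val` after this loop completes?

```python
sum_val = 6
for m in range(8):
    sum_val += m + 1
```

Start at 6, add 1 to 8 = 42
`sum_val` takes the values: 6 → 7 → 9 → 12 → 16 → 21 → 27 → 34 → 42

Answer: 42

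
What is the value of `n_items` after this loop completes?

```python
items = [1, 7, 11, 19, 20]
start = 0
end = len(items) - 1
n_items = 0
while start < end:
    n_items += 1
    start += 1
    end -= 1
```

Iterations until pointers meet (list length 5)
`n_items` takes the values: 0 → 1 → 2

Answer: 2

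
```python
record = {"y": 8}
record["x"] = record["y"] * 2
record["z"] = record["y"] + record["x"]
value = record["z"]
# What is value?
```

Trace:
`record = {"y": 8}` → record = {'y': 8}
`record["x"] = record["y"] * 2` → record = {'y': 8, 'x': 16}
`record["z"] = record["y"] + record["x"]` → record = {'y': 8, 'x': 16, 'z': 24}
`value = record["z"]` → value = 24
So value = 24

Answer: 24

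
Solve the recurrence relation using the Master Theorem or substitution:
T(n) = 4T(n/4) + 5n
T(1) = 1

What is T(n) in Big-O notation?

By Master Theorem: a=4, b=4, f(n)=5n. Since log_4(4) = 1 and f(n) = Θ(n^1), Case 2 applies. T(n) = O(n log n).

Answer: O(n log n)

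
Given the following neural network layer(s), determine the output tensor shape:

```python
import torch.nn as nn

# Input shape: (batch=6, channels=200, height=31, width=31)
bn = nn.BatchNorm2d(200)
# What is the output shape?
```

Input: (6, 200, 31, 31) -> Output: (6, 200, 31, 31)

Answer: (6, 200, 31, 31)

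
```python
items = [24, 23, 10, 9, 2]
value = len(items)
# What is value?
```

Trace:
`items = [24, 23, 10, 9, 2]` → items = [24, 23, 10, 9, 2]
`value = len(items)` → value = 5
So value = 5

Answer: 5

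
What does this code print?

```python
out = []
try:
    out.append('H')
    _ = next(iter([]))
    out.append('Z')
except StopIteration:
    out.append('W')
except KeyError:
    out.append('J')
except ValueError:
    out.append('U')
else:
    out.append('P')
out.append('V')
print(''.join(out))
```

Execution trace: 'H' (try body) → 'W' (except StopIteration) → 'V' (after the try/except). Output: HWV

Answer: HWV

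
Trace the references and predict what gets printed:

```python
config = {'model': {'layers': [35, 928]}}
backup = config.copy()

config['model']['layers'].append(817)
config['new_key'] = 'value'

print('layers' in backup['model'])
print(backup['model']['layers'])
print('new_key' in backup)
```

Key concept: shallow copy gotcha with nested dict.
Step by step:
`config = {'model': {'layers': [35, 928]}}` → config = {'model': {'layers': [35, 928]}}
`backup = config.copy()` → backup = {'model': {'layers': [35, 928]}}
`config['model']['layers'].append(817)` → config = {'model': {'layers': [35, 928, 817]}}; backup = {'model': {'layers': [35, 928, 817]}}
`config['new_key'] = 'value'` → config = {'model': {'layers': [35, 928, 817]}, 'new_key': 'value'}
`print('layers' in backup['model'])` → prints True
`print(backup['model']['layers'])` → prints [35, 928, 817]
`print('new_key' in backup)` → prints False

Answer:
True
[35, 928, 817]
False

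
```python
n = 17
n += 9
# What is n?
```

Trace:
`n = 17` → n = 17
`n += 9` → n = 26
So n = 26

Answer: 26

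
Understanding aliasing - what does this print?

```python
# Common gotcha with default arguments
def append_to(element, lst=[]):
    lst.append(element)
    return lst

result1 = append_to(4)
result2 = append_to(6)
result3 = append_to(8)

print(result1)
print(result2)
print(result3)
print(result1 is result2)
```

Key concept: mutable default argument gotcha.
Step by step:
`result1 = append_to(4)` → result1 = [4]
`result2 = append_to(6)` → result1 = [4, 6] (same object as result2); result2 = [4, 6] (same object as result1)
`result3 = append_to(8)` → result1 = [4, 6, 8] (same object as result2, result3); result2 = [4, 6, 8] (same object as result1, result3); result3 = [4, 6, 8] (same object as result1, result2)
`print(result1)` → prints [4, 6, 8]
`print(result2)` → prints [4, 6, 8]
`print(result3)` → prints [4, 6, 8]
`print(result1 is result2)` → prints True

Answer:
[4, 6, 8]
[4, 6, 8]
[4, 6, 8]
True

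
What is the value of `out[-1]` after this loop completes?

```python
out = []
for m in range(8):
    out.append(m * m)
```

Last element of squares 0 to 7
`out` takes the values: [] → [0] → [0, 1] → [0, 1, 4] → [0, 1, 4, 9] → [0, 1, 4, 9, 16] → [0, 1, 4, 9, 16, 25] → [0, 1, 4, 9, 16, 25, 36] → [0, 1, 4, 9, 16, 25, 36, 49]
So `out[-1]` = 49

Answer: 49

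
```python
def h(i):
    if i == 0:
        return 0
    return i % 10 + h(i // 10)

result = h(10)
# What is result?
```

Sum of digits of 10: 0 + 1 = 1

Answer: 1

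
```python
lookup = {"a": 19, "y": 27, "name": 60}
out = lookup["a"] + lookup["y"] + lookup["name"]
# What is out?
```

Trace:
`lookup = {"a": 19, "y": 27, "name": 60}` → lookup = {'a': 19, 'y': 27, 'name': 60}
`out = lookup["a"] + lookup["y"] + lookup["name"]` → out = 106
So out = 106

Answer: 106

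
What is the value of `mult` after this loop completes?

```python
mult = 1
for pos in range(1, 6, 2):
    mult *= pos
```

Product of 1, 3, 5, ... up to 5
`mult` takes the values: 1 → 3 → 15

Answer: 15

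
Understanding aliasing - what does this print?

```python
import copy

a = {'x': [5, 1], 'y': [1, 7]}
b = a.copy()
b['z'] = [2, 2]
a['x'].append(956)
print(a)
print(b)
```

Key concept: shallow copy of dict with mutable values.
Step by step:
`a = {'x': [5, 1], 'y': [1, 7]}` → a = {'x': [5, 1], 'y': [1, 7]}
`b = a.copy()` → b = {'x': [5, 1], 'y': [1, 7]}
`b['z'] = [2, 2]` → b = {'x': [5, 1], 'y': [1, 7], 'z': [2, 2]}
`a['x'].append(956)` → a = {'x': [5, 1, 956], 'y': [1, 7]}; b = {'x': [5, 1, 956], 'y': [1, 7], 'z': [2, 2]}
`print(a)` → prints {'x': [5, 1, 956], 'y': [1, 7]}
`print(b)` → prints {'x': [5, 1, 956], 'y': [1, 7], 'z': [2, 2]}

Answer:
{'x': [5, 1, 956], 'y': [1, 7]}
{'x': [5, 1, 956], 'y': [1, 7], 'z': [2, 2]}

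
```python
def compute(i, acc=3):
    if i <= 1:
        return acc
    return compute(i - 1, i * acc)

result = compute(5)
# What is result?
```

Accumulator trace (n, acc): (5, 3) -> (4, 15) -> (3, 60) -> (2, 180) -> (1, 360) -> return 360

Answer: 360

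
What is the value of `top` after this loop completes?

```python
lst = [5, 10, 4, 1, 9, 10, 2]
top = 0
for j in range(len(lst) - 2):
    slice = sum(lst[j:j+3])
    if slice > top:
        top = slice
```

Max sum of 3-element window in [5, 10, 4, 1, 9, 10, 2]
`top` takes the values: 0 → 19 → 20 → 21

Answer: 21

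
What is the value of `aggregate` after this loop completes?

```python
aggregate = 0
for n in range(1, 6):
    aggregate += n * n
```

Sum of squares 1² to 5² = 55
`aggregate` takes the values: 0 → 1 → 5 → 14 → 30 → 55

Answer: 55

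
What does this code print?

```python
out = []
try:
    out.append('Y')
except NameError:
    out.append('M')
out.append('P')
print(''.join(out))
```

Execution trace: 'Y' (try body, no exception) → 'P' (after the try/except). Output: YP

Answer: YP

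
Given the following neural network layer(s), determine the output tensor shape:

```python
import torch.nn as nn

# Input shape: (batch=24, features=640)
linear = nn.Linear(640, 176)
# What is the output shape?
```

Input: (24, 640) -> Output: (24, 176)

Answer: (24, 176)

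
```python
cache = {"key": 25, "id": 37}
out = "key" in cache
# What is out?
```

Trace:
`cache = {"key": 25, "id": 37}` → cache = {'key': 25, 'id': 37}
`out = "key" in cache` → out = True
So out = True

Answer: True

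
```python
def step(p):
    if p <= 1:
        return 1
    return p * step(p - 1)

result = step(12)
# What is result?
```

step(12) = 12 * 11 * 10 * 9 * 8 * 7 * 6 * 5 * 4 * 3 * 2 * 1 = 479001600

Answer: 479001600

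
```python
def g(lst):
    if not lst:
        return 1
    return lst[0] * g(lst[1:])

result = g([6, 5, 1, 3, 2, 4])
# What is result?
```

Product over [6, 5, 1, 3, 2, 4] = 6 * 5 * 1 * 3 * 2 * 4 = 720

Answer: 720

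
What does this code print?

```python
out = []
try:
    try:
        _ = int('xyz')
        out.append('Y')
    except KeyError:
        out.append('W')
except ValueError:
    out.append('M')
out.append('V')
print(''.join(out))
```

Execution trace: 'M' (outer except ValueError) → 'V' (after the try/except). Output: MV

Answer: MV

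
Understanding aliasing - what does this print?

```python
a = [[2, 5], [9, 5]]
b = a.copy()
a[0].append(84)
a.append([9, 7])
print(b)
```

Key concept: shallow copy with nested lists.
Step by step:
`a = [[2, 5], [9, 5]]` → a = [[2, 5], [9, 5]]
`b = a.copy()` → b = [[2, 5], [9, 5]]
`a[0].append(84)` → a = [[2, 5, 84], [9, 5]]; b = [[2, 5, 84], [9, 5]]
`a.append([9, 7])` → a = [[2, 5, 84], [9, 5], [9, 7]]
`print(b)` → prints [[2, 5, 84], [9, 5]]

Answer: [[2, 5, 84], [9, 5]]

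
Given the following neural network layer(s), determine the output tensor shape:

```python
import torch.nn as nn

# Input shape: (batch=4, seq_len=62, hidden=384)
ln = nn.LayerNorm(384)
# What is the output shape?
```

Input: (4, 62, 384) -> Output: (4, 62, 384)

Answer: (4, 62, 384)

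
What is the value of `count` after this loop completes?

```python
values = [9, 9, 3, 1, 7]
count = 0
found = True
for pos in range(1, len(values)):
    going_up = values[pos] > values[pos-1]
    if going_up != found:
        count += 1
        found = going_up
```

Count direction changes in [9, 9, 3, 1, 7]
`count` takes the values: 0 → 1 → 2

Answer: 2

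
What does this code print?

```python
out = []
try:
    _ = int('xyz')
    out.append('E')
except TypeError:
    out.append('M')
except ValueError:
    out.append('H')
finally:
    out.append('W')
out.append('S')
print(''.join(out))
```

Execution trace: 'H' (except ValueError) → 'W' (finally) → 'S' (after the try/except). Output: HWS

Answer: HWS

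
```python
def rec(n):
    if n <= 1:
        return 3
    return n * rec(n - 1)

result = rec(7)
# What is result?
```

rec(7) = 7 * 6 * 5 * 4 * 3 * 2 * 3 = 15120

Answer: 15120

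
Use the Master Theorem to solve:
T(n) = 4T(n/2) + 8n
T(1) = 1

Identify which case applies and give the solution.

a=4, b=2, f(n)=8n. log_2(4) = 2. Since c=1 < 2, Case 1 applies: T(n) = Θ(n^log_b(a)) = O(n^2).

Answer: O(n^2) - Case 1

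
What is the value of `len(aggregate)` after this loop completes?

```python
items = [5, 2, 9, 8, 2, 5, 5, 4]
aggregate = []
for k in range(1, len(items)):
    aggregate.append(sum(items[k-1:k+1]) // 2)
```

Number of 2-element averages
`aggregate` takes the values: [] → [3] → [3, 5] → [3, 5, 8] → [3, 5, 8, 5] → [3, 5, 8, 5, 3] → [3, 5, 8, 5, 3, 5] → [3, 5, 8, 5, 3, 5, 4]
So `len(aggregate)` = 7

Answer: 7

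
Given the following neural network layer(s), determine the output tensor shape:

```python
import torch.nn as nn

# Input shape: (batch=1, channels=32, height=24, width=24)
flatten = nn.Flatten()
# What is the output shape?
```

Input: (1, 32, 24, 24) -> Output: (1, 18432)

Answer: (1, 18432)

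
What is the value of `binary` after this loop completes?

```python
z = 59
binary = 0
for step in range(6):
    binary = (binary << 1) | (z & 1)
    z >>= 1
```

Reverse lowest 6 bits of 59
`binary` takes the values: 0 → 1 → 3 → 6 → 13 → 27 → 55

Answer: 55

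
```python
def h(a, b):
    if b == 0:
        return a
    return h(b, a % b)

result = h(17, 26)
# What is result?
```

h(17, 26) -> h(26, 17) -> h(17, 9) -> h(9, 8) -> h(8, 1) -> h(1, 0) -> 1

Answer: 1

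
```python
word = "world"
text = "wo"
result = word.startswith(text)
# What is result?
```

Trace:
`word = "world"` → word = 'world'
`text = "wo"` → text = 'wo'
`result = word.startswith(text)` → result = True
So result = True

Answer: True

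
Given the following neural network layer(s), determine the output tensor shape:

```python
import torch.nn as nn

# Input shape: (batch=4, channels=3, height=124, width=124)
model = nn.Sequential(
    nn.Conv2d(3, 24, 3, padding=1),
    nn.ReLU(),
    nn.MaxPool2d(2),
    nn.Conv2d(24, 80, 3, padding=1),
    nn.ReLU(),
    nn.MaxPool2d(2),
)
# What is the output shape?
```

Input: (4, 3, 124, 124) -> after first Conv2d: (4, 24, 124, 124) -> after first MaxPool2d: (4, 24, 62, 62) -> after second Conv2d: (4, 80, 62, 62) -> Output: (4, 80, 31, 31)

Answer: (4, 80, 31, 31)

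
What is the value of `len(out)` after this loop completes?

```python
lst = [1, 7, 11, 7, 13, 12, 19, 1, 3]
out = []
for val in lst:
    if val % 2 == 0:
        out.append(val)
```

Count even numbers in [1, 7, 11, 7, 13, 12, 19, 1, 3]
`out` takes the values: [] → [12]
So `len(out)` = 1

Answer: 1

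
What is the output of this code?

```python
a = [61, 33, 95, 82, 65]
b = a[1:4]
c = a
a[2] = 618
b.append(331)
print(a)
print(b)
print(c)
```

Key concept: slice vs alias.
Step by step:
`a = [61, 33, 95, 82, 65]` → a = [61, 33, 95, 82, 65]
`b = a[1:4]` → b = [33, 95, 82]
`c = a` → c = [61, 33, 95, 82, 65] (same object as a)
`a[2] = 618` → a = [61, 33, 618, 82, 65] (same object as c); c = [61, 33, 618, 82, 65] (same object as a)
`b.append(331)` → b = [33, 95, 82, 331]
`print(a)` → prints [61, 33, 618, 82, 65]
`print(b)` → prints [33, 95, 82, 331]
`print(c)` → prints [61, 33, 618, 82, 65]

Answer:
[61, 33, 618, 82, 65]
[33, 95, 82, 331]
[61, 33, 618, 82, 65]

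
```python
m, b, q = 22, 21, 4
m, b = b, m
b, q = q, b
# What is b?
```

Trace:
`m, b, q = 22, 21, 4` → m = 22; b = 21; q = 4
`m, b = b, m` → m = 21; b = 22
`b, q = q, b` → b = 4; q = 22
So b = 4

Answer: 4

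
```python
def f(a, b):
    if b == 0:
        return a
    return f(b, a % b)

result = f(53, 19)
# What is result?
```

f(53, 19) -> f(19, 15) -> f(15, 4) -> f(4, 3) -> f(3, 1) -> f(1, 0) -> 1

Answer: 1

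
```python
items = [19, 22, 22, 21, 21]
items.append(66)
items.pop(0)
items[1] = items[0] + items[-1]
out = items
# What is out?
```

Trace:
`items = [19, 22, 22, 21, 21]` → items = [19, 22, 22, 21, 21]
`items.append(66)` → items = [19, 22, 22, 21, 21, 66]
`items.pop(0)` → items = [22, 22, 21, 21, 66]
`items[1] = items[0] + items[-1]` → items = [22, 88, 21, 21, 66]
`out = items` → out = [22, 88, 21, 21, 66]
So out = [22, 88, 21, 21, 66]

Answer: [22, 88, 21, 21, 66]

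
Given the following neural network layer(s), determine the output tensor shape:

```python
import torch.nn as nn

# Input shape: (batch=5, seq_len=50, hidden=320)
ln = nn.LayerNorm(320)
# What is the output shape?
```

Input: (5, 50, 320) -> Output: (5, 50, 320)

Answer: (5, 50, 320)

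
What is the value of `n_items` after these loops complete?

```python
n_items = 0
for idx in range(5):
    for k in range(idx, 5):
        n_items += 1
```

Upper triangle: 5 + 4 + ... + 1
`n_items` takes the values: 0 → 1 → 2 → 3 → 4 → 5 → 6 → 7 → 8 → 9 → 10 → 11 → 12 → 13 → 14 → 15

Answer: 15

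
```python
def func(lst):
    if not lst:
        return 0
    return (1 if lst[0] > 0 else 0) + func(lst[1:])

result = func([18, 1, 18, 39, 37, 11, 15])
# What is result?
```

Count of positive elements in [18, 1, 18, 39, 37, 11, 15] = 7

Answer: 7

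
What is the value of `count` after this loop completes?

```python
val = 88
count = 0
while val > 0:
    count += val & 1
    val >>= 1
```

Count set bits in 88 (binary: 0b1011000)
`count` takes the values: 0 → 1 → 2 → 3

Answer: 3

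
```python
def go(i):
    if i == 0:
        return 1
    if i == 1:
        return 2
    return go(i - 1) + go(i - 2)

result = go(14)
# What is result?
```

Build up from base cases: go(0)=1, go(1)=2, go(2)=3, go(3)=5, go(4)=8, go(5)=13, go(6)=21, ..., go(14)=987

Answer: 987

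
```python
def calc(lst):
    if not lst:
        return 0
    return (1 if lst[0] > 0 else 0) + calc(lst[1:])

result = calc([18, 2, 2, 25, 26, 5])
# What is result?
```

Count of positive elements in [18, 2, 2, 25, 26, 5] = 6

Answer: 6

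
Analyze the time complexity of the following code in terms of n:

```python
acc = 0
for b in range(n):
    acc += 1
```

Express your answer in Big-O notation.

Each loop level contributes: n. Multiplying the contributions gives O(n).

Answer: O(n)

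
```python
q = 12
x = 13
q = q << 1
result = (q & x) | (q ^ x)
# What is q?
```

Trace:
`q = 12` → q = 12
`x = 13` → x = 13
`q = q << 1` → q = 24
`result = (q & x) | (q ^ x)` → result = 29
So q = 24

Answer: 24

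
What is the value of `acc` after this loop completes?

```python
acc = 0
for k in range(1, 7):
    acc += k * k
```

Sum of squares 1² to 6² = 91
`acc` takes the values: 0 → 1 → 5 → 14 → 30 → 55 → 91

Answer: 91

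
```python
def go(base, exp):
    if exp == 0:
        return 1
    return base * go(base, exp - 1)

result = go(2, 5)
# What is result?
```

go(2, 5) = 2 * 2 * 2 * 2 * 2 = 32

Answer: 32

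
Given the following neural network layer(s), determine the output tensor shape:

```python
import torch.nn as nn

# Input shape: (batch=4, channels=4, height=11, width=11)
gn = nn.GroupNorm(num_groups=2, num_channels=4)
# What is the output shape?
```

Input: (4, 4, 11, 11) -> Output: (4, 4, 11, 11)

Answer: (4, 4, 11, 11)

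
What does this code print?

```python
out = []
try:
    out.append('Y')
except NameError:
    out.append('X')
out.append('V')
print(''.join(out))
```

Execution trace: 'Y' (try body, no exception) → 'V' (after the try/except). Output: YV

Answer: YV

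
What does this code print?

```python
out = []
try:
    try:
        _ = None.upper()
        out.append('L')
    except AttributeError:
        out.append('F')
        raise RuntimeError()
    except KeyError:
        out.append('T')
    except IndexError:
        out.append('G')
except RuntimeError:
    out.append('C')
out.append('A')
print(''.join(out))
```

Execution trace: 'F' (inner except AttributeError) → 'C' (outer except RuntimeError) → 'A' (after the try/except). Output: FCA

Answer: FCA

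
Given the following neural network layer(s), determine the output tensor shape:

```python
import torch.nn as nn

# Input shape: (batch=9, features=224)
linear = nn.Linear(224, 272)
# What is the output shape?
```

Input: (9, 224) -> Output: (9, 272)

Answer: (9, 272)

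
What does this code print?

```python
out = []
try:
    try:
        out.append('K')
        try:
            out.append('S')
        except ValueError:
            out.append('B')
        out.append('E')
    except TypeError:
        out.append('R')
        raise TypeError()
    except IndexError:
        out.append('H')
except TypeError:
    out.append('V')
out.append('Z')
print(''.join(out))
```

Execution trace: 'K' (try body) → 'S' (inner try body, no exception) → 'E' (try body, no exception) → 'Z' (after the try/except). Output: KSEZ

Answer: KSEZ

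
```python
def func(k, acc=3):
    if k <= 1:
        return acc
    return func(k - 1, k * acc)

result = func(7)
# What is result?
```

Accumulator trace (n, acc): (7, 3) -> (6, 21) -> (5, 126) -> (4, 630) -> (3, 2520) -> (2, 7560) -> (1, 15120) -> return 15120

Answer: 15120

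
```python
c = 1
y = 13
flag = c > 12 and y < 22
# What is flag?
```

Trace:
`c = 1` → c = 1
`y = 13` → y = 13
`flag = c > 12 and y < 22` → flag = False
So flag = False

Answer: False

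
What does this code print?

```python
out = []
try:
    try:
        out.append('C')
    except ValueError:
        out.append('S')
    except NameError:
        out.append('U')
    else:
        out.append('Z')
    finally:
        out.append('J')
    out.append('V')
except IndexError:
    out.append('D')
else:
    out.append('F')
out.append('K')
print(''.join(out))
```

Execution trace: 'C' (inner try body, no exception) → 'Z' (inner else) → 'J' (inner finally) → 'V' (try body, no exception) → 'F' (else) → 'K' (after the try/except). Output: CZJVFK

Answer: CZJVFK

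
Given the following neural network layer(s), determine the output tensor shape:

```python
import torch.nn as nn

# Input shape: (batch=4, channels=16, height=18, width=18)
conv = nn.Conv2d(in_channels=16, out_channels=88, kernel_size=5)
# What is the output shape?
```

Input: (4, 16, 18, 18) -> Output: (4, 88, 14, 14)

Answer: (4, 88, 14, 14)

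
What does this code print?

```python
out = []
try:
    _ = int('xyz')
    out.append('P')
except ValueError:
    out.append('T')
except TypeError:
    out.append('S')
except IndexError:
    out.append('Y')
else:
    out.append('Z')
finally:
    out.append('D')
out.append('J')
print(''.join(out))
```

Execution trace: 'T' (except ValueError) → 'D' (finally) → 'J' (after the try/except). Output: TDJ

Answer: TDJ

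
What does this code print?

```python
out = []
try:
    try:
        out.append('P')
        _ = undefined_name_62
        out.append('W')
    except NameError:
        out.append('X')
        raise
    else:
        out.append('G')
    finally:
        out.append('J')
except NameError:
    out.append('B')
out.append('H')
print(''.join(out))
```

Execution trace: 'P' (inner try body) → 'X' (inner except NameError) → 'J' (inner finally) → 'B' (outer except NameError) → 'H' (after the try/except). Output: PXJBH

Answer: PXJBH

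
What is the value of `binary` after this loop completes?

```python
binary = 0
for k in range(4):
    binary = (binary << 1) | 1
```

Build 4 consecutive 1-bits: 0b1111
`binary` takes the values: 0 → 1 → 3 → 7 → 15

Answer: 15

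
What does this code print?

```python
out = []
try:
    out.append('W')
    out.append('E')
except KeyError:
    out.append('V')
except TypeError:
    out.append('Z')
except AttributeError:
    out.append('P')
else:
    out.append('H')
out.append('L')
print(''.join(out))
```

Execution trace: 'W' (try body) → 'E' (try body, no exception) → 'H' (else) → 'L' (after the try/except). Output: WEHL

Answer: WEHL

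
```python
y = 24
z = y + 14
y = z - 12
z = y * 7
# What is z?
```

Trace:
`y = 24` → y = 24
`z = y + 14` → z = 38
`y = z - 12` → y = 26
`z = y * 7` → z = 182
So z = 182

Answer: 182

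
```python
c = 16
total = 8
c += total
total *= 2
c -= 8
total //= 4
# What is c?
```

Trace:
`c = 16` → c = 16
`total = 8` → total = 8
`c += total` → c = 24
`total *= 2` → total = 16
`c -= 8` → c = 16
`total //= 4` → total = 4
So c = 16

Answer: 16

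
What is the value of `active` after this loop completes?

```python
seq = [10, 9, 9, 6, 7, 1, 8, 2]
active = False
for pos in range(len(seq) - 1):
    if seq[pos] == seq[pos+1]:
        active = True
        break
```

Check consecutive duplicates in [10, 9, 9, 6, 7, 1, 8, 2]
`active` takes the values: False → True

Answer: True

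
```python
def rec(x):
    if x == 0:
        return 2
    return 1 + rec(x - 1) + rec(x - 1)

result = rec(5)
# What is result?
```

rec(x) = 1 + 2·rec(x-1), rec(0)=2. Closed form: (2+1)·2^5 - 1 = 95.

Answer: 95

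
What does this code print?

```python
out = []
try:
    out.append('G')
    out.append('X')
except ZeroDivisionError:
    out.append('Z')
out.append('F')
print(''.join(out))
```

Execution trace: 'G' (try body) → 'X' (try body, no exception) → 'F' (after the try/except). Output: GXF

Answer: GXF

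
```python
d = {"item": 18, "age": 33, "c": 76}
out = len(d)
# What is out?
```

Trace:
`d = {"item": 18, "age": 33, "c": 76}` → d = {'item': 18, 'age': 33, 'c': 76}
`out = len(d)` → out = 3
So out = 3

Answer: 3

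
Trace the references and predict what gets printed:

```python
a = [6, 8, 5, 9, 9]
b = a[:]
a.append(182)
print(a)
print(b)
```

Key concept: slice [:] creates copy.
Step by step:
`a = [6, 8, 5, 9, 9]` → a = [6, 8, 5, 9, 9]
`b = a[:]` → b = [6, 8, 5, 9, 9]
`a.append(182)` → a = [6, 8, 5, 9, 9, 182]
`print(a)` → prints [6, 8, 5, 9, 9, 182]
`print(b)` → prints [6, 8, 5, 9, 9]

Answer:
[6, 8, 5, 9, 9, 182]
[6, 8, 5, 9, 9]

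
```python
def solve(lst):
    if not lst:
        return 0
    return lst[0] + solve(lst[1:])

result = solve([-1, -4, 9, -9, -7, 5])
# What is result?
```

(-1) + (-4) + 9 + (-9) + (-7) + 5 + 0 = -7

Answer: -7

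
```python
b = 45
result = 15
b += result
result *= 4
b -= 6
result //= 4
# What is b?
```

Trace:
`b = 45` → b = 45
`result = 15` → result = 15
`b += result` → b = 60
`result *= 4` → result = 60
`b -= 6` → b = 54
`result //= 4` → result = 15
So b = 54

Answer: 54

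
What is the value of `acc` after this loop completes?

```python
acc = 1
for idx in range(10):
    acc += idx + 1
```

Start at 1, add 1 to 10 = 56
`acc` takes the values: 1 → 2 → 4 → 7 → 11 → 16 → 22 → 29 → 37 → 46 → 56

Answer: 56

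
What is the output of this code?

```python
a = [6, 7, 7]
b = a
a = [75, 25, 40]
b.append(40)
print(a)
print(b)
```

Key concept: rebinding vs mutation: a is rebound to a new list, b still points at the original.
Step by step:
`a = [6, 7, 7]` → a = [6, 7, 7]
`b = a` → b = [6, 7, 7] (same object as a)
`a = [75, 25, 40]` → a = [75, 25, 40]
`b.append(40)` → b = [6, 7, 7, 40]
`print(a)` → prints [75, 25, 40]
`print(b)` → prints [6, 7, 7, 40]

Answer:
[75, 25, 40]
[6, 7, 7, 40]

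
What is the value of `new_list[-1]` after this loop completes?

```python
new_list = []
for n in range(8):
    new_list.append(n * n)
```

Last element of squares 0 to 7
`new_list` takes the values: [] → [0] → [0, 1] → [0, 1, 4] → [0, 1, 4, 9] → [0, 1, 4, 9, 16] → [0, 1, 4, 9, 16, 25] → [0, 1, 4, 9, 16, 25, 36] → [0, 1, 4, 9, 16, 25, 36, 49]
So `new_list[-1]` = 49

Answer: 49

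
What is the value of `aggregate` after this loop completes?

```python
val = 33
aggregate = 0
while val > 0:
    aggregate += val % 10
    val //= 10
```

Sum digits of 33
`aggregate` takes the values: 0 → 3 → 6

Answer: 6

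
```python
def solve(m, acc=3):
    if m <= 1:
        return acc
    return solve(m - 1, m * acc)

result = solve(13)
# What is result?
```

Accumulator trace (n, acc): (13, 3) -> (12, 39) -> (11, 468) -> (10, 5148) -> (9, 51480) -> (8, 463320) -> (7, 3706560) -> (6, 25945920) -> (5, 155675520) -> (4, 778377600) -> (3, 3113510400) -> (2, 9340531200) -> (1, 18681062400) -> return 18681062400

Answer: 18681062400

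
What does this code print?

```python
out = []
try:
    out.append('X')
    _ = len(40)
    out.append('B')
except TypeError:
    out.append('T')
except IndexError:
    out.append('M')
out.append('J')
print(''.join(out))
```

Execution trace: 'X' (try body) → 'T' (except TypeError) → 'J' (after the try/except). Output: XTJ

Answer: XTJ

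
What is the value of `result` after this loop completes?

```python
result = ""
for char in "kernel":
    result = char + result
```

Reverse 'kernel'
`result` takes the values: "" → "k" → "ek" → "rek" → "nrek" → "enrek" → "lenrek"

Answer: "lenrek"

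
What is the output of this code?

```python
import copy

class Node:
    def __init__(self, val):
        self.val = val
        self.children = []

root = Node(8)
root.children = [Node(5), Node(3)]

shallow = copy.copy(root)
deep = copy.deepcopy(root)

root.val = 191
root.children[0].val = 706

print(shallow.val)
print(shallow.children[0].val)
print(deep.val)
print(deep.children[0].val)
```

Key concept: deep copy with custom objects.
Step by step:
`root = Node(8)` → root = Node(val=8, children=[])
`root.children = [Node(5), Node(3)]` → root = Node(val=8, children=[Node(val=5, children=[]), Node(val=3, children=[])])
`shallow = copy.copy(root)` → shallow = Node(val=8, children=[Node(val=5, children=[]), Node(val=3, children=[])])
`deep = copy.deepcopy(root)` → deep = Node(val=8, children=[Node(val=5, children=[]), Node(val=3, children=[])])
`root.val = 191` → root = Node(val=191, children=[Node(val=5, children=[]), Node(val=3, children=[])])
`root.children[0].val = 706` → root = Node(val=191, children=[Node(val=706, children=[]), Node(val=3, children=[])]); shallow = Node(val=8, children=[Node(val=706, children=[]), Node(val=3, children=[])])
`print(shallow.val)` → prints 8
`print(shallow.children[0].val)` → prints 706
`print(deep.val)` → prints 8
`print(deep.children[0].val)` → prints 5

Answer:
8
706
8
5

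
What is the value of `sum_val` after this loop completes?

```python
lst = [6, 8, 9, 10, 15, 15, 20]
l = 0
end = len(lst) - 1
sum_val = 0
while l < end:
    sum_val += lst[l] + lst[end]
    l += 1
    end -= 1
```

Sum of pairs from ends
`sum_val` takes the values: 0 → 26 → 49 → 73

Answer: 73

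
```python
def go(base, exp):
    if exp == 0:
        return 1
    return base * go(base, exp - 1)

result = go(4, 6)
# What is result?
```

go(4, 6) = 4 * 4 * 4 * 4 * 4 * 4 = 4096

Answer: 4096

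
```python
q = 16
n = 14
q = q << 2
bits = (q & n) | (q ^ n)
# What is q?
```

Trace:
`q = 16` → q = 16
`n = 14` → n = 14
`q = q << 2` → q = 64
`bits = (q & n) | (q ^ n)` → bits = 78
So q = 64

Answer: 64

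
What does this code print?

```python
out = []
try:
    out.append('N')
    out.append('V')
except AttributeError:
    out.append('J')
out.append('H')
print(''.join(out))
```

Execution trace: 'N' (try body) → 'V' (try body, no exception) → 'H' (after the try/except). Output: NVH

Answer: NVH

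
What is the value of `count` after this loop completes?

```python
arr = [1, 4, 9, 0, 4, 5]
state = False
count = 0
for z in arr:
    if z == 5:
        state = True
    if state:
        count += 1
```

Count elements after first 5 in [1, 4, 9, 0, 4, 5]
`count` takes the values: 0 → 1

Answer: 1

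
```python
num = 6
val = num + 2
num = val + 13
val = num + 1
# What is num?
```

Trace:
`num = 6` → num = 6
`val = num + 2` → val = 8
`num = val + 13` → num = 21
`val = num + 1` → val = 22
So num = 21

Answer: 21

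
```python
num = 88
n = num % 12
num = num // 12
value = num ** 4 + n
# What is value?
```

Trace:
`num = 88` → num = 88
`n = num % 12` → n = 4
`num = num // 12` → num = 7
`value = num ** 4 + n` → value = 2405
So value = 2405

Answer: 2405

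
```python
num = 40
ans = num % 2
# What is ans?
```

Trace:
`num = 40` → num = 40
`ans = num % 2` → ans = 0
So ans = 0

Answer: 0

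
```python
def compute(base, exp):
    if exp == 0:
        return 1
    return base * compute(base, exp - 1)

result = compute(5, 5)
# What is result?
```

compute(5, 5) = 5 * 5 * 5 * 5 * 5 = 3125

Answer: 3125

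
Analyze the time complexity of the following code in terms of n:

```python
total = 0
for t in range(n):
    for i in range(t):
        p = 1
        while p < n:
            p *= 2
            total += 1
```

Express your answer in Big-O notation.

Each loop level contributes: n × n × log n. Multiplying the contributions gives O(n^2 log n).

Answer: O(n^2 log n)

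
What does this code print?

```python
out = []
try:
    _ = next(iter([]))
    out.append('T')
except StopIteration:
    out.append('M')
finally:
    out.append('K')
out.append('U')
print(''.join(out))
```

Execution trace: 'M' (except StopIteration) → 'K' (finally) → 'U' (after the try/except). Output: MKU

Answer: MKU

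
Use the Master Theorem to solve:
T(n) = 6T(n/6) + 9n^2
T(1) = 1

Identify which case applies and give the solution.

a=6, b=6, f(n)=9n^2. log_6(6) = 1. Since c=2 > 1 and the regularity condition holds (6(n/6)^2 = (6/6^2)n^2 with 6/6^2 < 1), Case 3 applies: T(n) = Θ(f(n)) = O(n^2).

Answer: O(n^2) - Case 3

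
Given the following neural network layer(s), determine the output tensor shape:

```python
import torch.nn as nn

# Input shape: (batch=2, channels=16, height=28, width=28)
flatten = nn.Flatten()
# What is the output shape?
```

Input: (2, 16, 28, 28) -> Output: (2, 12544)

Answer: (2, 12544)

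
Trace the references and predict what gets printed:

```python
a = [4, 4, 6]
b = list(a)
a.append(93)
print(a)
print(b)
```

Key concept: list() constructor creates copy.
Step by step:
`a = [4, 4, 6]` → a = [4, 4, 6]
`b = list(a)` → b = [4, 4, 6]
`a.append(93)` → a = [4, 4, 6, 93]
`print(a)` → prints [4, 4, 6, 93]
`print(b)` → prints [4, 4, 6]

Answer:
[4, 4, 6, 93]
[4, 4, 6]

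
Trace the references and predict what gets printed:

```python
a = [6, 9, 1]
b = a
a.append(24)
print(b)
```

Key concept: basic list aliasing.
Step by step:
`a = [6, 9, 1]` → a = [6, 9, 1]
`b = a` → b = [6, 9, 1] (same object as a)
`a.append(24)` → a = [6, 9, 1, 24] (same object as b); b = [6, 9, 1, 24] (same object as a)
`print(b)` → prints [6, 9, 1, 24]

Answer: [6, 9, 1, 24]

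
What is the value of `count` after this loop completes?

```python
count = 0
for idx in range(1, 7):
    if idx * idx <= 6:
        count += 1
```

Count numbers where idx² ≤ 6
`count` takes the values: 0 → 1 → 2

Answer: 2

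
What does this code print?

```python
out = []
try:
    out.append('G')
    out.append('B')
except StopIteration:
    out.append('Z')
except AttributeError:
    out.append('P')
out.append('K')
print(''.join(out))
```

Execution trace: 'G' (try body) → 'B' (try body, no exception) → 'K' (after the try/except). Output: GBK

Answer: GBK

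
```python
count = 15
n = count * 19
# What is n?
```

Trace:
`count = 15` → count = 15
`n = count * 19` → n = 285
So n = 285

Answer: 285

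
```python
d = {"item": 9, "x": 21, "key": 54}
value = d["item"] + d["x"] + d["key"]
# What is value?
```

Trace:
`d = {"item": 9, "x": 21, "key": 54}` → d = {'item': 9, 'x': 21, 'key': 54}
`value = d["item"] + d["x"] + d["key"]` → value = 84
So value = 84

Answer: 84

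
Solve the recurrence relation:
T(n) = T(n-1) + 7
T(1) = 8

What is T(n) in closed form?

Unrolling: T(n) = T(1) + 7·(n-1) = 8 + 7(n-1) = 7n + 1.

Answer: T(n) = 7n + 1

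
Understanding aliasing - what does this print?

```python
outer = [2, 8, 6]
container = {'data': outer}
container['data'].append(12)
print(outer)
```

Key concept: dict holds reference to list.
Step by step:
`outer = [2, 8, 6]` → outer = [2, 8, 6]
`container = {'data': outer}` → container = {'data': [2, 8, 6]}
`container['data'].append(12)` → outer = [2, 8, 6, 12]; container = {'data': [2, 8, 6, 12]}
`print(outer)` → prints [2, 8, 6, 12]

Answer: [2, 8, 6, 12]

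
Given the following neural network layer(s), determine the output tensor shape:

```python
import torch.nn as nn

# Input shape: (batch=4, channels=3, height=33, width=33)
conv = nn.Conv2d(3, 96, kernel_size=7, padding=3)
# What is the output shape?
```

Input: (4, 3, 33, 33) -> Output: (4, 96, 33, 33)

Answer: (4, 96, 33, 33)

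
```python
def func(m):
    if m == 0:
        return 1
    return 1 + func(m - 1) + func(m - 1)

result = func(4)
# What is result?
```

func(m) = 1 + 2·func(m-1), func(0)=1. Closed form: (1+1)·2^4 - 1 = 31.

Answer: 31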